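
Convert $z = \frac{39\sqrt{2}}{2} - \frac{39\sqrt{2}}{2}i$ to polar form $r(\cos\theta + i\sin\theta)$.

r = |z| = sqrt(a^2 + b^2) = sqrt((39*sqrt(2)/2)^2 + (-39*sqrt(2)/2)^2) = sqrt(1521/2 + 1521/2) = sqrt(1521) = 39
θ = arctan(b/a) = arctan(-27.5772/27.5772) (quadrant-adjusted) = 315°
z = 39(cos 315° + i sin 315°)


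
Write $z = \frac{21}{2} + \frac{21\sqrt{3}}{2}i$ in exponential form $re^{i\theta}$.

r = |z| = sqrt((21/2)^2 + (21*sqrt(3)/2)^2) = sqrt(441/4 + 1323/4) = sqrt(441) = 21
θ = arctan(b/a) = arctan(18.1865/10.5) (quadrant-adjusted) = 60° = π/3
z = 21e^(i*π/3)


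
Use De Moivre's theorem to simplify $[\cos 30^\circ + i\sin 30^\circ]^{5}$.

By De Moivre: z^n = r^n(cos(nθ) + i sin(nθ))
= 1^5(cos(5*30°) + i sin(5*30°))
= 1(cos 150° + i sin 150°)
= -sqrt(3)/2 + (1/2)i


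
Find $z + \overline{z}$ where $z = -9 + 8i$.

z + conjugate(z) = (a + bi) + (a - bi) = 2a
= 2 * (-9) = -18


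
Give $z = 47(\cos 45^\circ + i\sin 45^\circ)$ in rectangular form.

a = r cos θ = 47 * sqrt(2)/2 = 47*sqrt(2)/2
b = r sin θ = 47 * sqrt(2)/2 = 47*sqrt(2)/2
z = 47*sqrt(2)/2 + (47*sqrt(2)/2)i


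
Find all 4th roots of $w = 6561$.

|w| = 6561, arg(w) = 0°
Root modulus = 6561^(1/4) = 9
Root arguments: θ_k = (0° + 360°k)/4 for k = 0, 1, ..., 3
Roots: 9, 9i, -9, -9i


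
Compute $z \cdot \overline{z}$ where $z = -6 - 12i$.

z * conjugate(z) = |z|^2 = a^2 + b^2
= (-6)^2 + (-12)^2 = 180


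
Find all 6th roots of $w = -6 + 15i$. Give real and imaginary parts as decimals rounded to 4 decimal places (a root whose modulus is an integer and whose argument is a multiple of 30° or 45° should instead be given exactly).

|w| = sqrt(261) ≈ 16.155494, arg(w) ≈ 111.801409°
Root modulus = sqrt(261)^(1/6) ≈ 1.589962
Root arguments: θ_k = (arg(w) + 360°k)/6 for k = 0, 1, ..., 5
Compute each root as (root modulus)(cos θ_k + i sin θ_k) using full-precision intermediates, then round to 4 decimal places.
Roots: 1.5066 + 0.5080i, 0.3134 + 1.5588i, -1.1933 + 1.0508i, -1.5066 - 0.5080i, -0.3134 - 1.5588i, 1.1933 - 1.0508i


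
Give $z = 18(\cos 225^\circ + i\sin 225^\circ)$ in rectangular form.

a = r cos θ = 18 * -sqrt(2)/2 = -9*sqrt(2)
b = r sin θ = 18 * -sqrt(2)/2 = -9*sqrt(2)
z = -9*sqrt(2) - 9*sqrt(2)i


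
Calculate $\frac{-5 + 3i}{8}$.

Divisor is real, so divide each part by 8:
= -5/8 + (3/8)i


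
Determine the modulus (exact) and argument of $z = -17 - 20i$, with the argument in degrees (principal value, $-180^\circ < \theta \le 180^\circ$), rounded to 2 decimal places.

|z| = sqrt((-17)^2 + (-20)^2) = sqrt(689)
arg(z) = arctan(b/a) = arctan(-20/-17) (quadrant-adjusted) = -130.36°


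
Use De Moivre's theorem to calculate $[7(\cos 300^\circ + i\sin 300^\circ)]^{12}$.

By De Moivre: z^n = r^n(cos(nθ) + i sin(nθ))
= 7^12(cos(12*300°) + i sin(12*300°))
= 13841287201(cos 0° + i sin 0°)
= 13841287201


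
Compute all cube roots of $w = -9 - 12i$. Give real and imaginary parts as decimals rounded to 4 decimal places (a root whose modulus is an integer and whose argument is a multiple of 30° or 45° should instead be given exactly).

|w| = 15, arg(w) ≈ 233.130102°
Root modulus = 15^(1/3) ≈ 2.466212
Root arguments: θ_k = (arg(w) + 360°k)/3 for k = 0, 1, ..., 2
Compute each root as (root modulus)(cos θ_k + i sin θ_k) using full-precision intermediates, then round to 4 decimal places.
Roots: 0.5250 + 2.4097i, -2.3493 - 0.7502i, 1.8244 - 1.6595i


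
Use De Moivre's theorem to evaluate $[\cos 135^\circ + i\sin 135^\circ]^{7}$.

By De Moivre: z^n = r^n(cos(nθ) + i sin(nθ))
= 1^7(cos(7*135°) + i sin(7*135°))
= 1(cos 225° + i sin 225°)
= -sqrt(2)/2 - (sqrt(2)/2)i


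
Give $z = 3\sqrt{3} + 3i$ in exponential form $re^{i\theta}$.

r = |z| = sqrt((3*sqrt(3))^2 + (3)^2) = sqrt(27 + 9) = sqrt(36) = 6
θ = arctan(b/a) = arctan(3/5.1962) (quadrant-adjusted) = 30° = π/6
z = 6e^(i*π/6)


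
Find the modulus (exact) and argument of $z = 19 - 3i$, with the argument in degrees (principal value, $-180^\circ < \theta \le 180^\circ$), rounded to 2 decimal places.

|z| = sqrt(19^2 + (-3)^2) = sqrt(370)
arg(z) = arctan(b/a) = arctan(-3/19) (quadrant-adjusted) = -8.97°


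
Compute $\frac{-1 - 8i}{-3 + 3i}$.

Multiply numerator and denominator by conjugate (-3 - 3i):
= (-1 - 8i)(-3 - 3i) / ((-3)^2 + 3^2)
= (-21 + 27i) / 18
Divide through by 3: (-7 + 9i) / 6
= -7/6 + (3/2)i


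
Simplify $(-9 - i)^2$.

(a + bi)^2 = a^2 - b^2 + 2abi
= (-9)^2 - (-1)^2 + 2*(-9)*(-1)i
= 80 + 18i


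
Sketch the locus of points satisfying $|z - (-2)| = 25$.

|z - z0| = r describes a circle centered at z0 with radius r
Here z0 = -2 and r = 25
Locus: Circle centered at (-2, 0) with radius 25


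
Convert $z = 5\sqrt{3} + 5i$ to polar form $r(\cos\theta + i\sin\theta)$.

r = |z| = sqrt(a^2 + b^2) = sqrt((5*sqrt(3))^2 + (5)^2) = sqrt(75 + 25) = sqrt(100) = 10
θ = arctan(b/a) = arctan(5/8.6603) (quadrant-adjusted) = 30°
z = 10(cos 30° + i sin 30°)


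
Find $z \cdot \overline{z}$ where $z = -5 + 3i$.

z * conjugate(z) = |z|^2 = a^2 + b^2
= (-5)^2 + 3^2 = 34


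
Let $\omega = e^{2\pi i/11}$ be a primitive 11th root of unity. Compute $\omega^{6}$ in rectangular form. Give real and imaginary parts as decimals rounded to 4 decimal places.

ω^6 = e^(2πi·6/11) = e^(i·12π/11)
= cos(12π/11) + i sin(12π/11)
= -0.9595 - 0.2817i


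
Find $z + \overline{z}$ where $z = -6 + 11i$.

z + conjugate(z) = (a + bi) + (a - bi) = 2a
= 2 * (-6) = -12


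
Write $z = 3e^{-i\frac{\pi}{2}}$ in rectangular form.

a = r cos θ = 3 * 0 = 0
b = r sin θ = 3 * -1 = -3
z = -3i


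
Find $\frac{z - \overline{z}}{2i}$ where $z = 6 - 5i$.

z - conjugate(z) = 2bi
(z - conjugate(z))/(2i) = 2bi/(2i) = b = -5


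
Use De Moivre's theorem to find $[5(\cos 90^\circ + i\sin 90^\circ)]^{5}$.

By De Moivre: z^n = r^n(cos(nθ) + i sin(nθ))
= 5^5(cos(5*90°) + i sin(5*90°))
= 3125(cos 90° + i sin 90°)
= 3125i


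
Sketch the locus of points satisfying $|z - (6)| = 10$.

|z - z0| = r describes a circle centered at z0 with radius r
Here z0 = 6 and r = 10
Locus: Circle centered at (6, 0) with radius 10


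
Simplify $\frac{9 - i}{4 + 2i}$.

Multiply numerator and denominator by conjugate (4 - 2i):
= (9 - i)(4 - 2i) / (4^2 + 2^2)
= (34 - 22i) / 20
Divide through by 2: (17 - 11i) / 10
= 17/10 - (11/10)i


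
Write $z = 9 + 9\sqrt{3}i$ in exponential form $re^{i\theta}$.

r = |z| = sqrt((9)^2 + (9*sqrt(3))^2) = sqrt(81 + 243) = sqrt(324) = 18
θ = arctan(b/a) = arctan(15.5885/9) (quadrant-adjusted) = 60° = π/3
z = 18e^(i*π/3)


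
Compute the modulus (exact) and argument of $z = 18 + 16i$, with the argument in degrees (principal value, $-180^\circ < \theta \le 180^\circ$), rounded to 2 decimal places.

|z| = sqrt(18^2 + 16^2) = sqrt(580)
arg(z) = arctan(b/a) = arctan(16/18) (quadrant-adjusted) = 41.63°


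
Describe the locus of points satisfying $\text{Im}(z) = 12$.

Im(z) = y where z = x + yi; the equation y = 12 is satisfied by all points with that y-coordinate
Locus: Horizontal line y = 12


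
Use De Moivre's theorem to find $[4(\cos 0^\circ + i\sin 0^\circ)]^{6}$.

By De Moivre: z^n = r^n(cos(nθ) + i sin(nθ))
= 4^6(cos(6*0°) + i sin(6*0°))
= 4096(cos 0° + i sin 0°)
= 4096


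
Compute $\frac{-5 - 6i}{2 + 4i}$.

Multiply numerator and denominator by conjugate (2 - 4i):
= (-5 - 6i)(2 - 4i) / (2^2 + 4^2)
= (-34 + 8i) / 20
Divide through by 2: (-17 + 4i) / 10
= -17/10 + (2/5)i


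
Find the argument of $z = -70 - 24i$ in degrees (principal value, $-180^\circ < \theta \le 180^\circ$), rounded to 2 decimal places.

θ = arctan(b/a) = arctan(-24/-70) (quadrant-adjusted) = -161.08°


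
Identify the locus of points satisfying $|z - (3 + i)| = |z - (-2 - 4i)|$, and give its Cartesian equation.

|z - z1| = |z - z2| means z is equidistant from z1 and z2,
i.e. the perpendicular bisector of the segment from (3, 1) to (-2, -4) (midpoint (1/2, -3/2)).
With z = x + yi, square both sides:
(x - 3)^2 + (y - 1)^2 = (x - (-2))^2 + (y - (-4))^2
The x^2 and y^2 terms cancel: -10x + (-10)y = 20 - 10 = 10
Simplify: x + y = -1
Locus: Perpendicular bisector of the segment from (3, 1) to (-2, -4): the line x + y = -1


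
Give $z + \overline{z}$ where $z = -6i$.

z + conjugate(z) = (a + bi) + (a - bi) = 2a
= 2 * 0 = 0


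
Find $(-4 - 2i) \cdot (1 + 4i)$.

(a1*a2 - b1*b2) + (a1*b2 + b1*a2)i
= (-4 - (-8)) + (-16 + (-2))i
= 4 - 18i


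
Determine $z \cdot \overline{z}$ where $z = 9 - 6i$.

z * conjugate(z) = |z|^2 = a^2 + b^2
= 9^2 + (-6)^2 = 117


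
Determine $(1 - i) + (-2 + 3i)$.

(1 + (-2)) + (-1 + 3)i = -1 + 2i


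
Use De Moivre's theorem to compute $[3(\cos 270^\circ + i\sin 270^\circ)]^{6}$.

By De Moivre: z^n = r^n(cos(nθ) + i sin(nθ))
= 3^6(cos(6*270°) + i sin(6*270°))
= 729(cos 180° + i sin 180°)
= -729


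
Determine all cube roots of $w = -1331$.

|w| = 1331, arg(w) = 180°
Root modulus = 1331^(1/3) = 11
Root arguments: θ_k = (180° + 360°k)/3 for k = 0, 1, ..., 2
Roots: 11/2 + (11*sqrt(3)/2)i, -11, 11/2 - (11*sqrt(3)/2)i


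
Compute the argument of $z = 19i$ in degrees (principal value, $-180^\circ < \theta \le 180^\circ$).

a = 0 and b > 0, so z lies on the positive imaginary axis: θ = 90°


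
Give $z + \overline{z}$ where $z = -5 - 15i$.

z + conjugate(z) = (a + bi) + (a - bi) = 2a
= 2 * (-5) = -10


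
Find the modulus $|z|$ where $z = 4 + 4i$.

|z| = sqrt(a^2 + b^2) = sqrt(4^2 + 4^2) = sqrt(32) = sqrt(32)


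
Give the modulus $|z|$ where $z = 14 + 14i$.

|z| = sqrt(a^2 + b^2) = sqrt(14^2 + 14^2) = sqrt(392) = sqrt(392)


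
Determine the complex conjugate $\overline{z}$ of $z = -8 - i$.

If z = a + bi, then conjugate(z) = a - bi
conjugate(-8 - i) = -8 + i


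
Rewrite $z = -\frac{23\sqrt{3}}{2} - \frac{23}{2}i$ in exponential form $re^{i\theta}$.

r = |z| = sqrt((-23*sqrt(3)/2)^2 + (-23/2)^2) = sqrt(1587/4 + 529/4) = sqrt(529) = 23
θ = arctan(b/a) = arctan(-11.5/-19.9186) (quadrant-adjusted) = -150° = -5π/6
z = 23e^(-i*5π/6)


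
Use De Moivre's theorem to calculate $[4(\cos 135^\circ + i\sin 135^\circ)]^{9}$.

By De Moivre: z^n = r^n(cos(nθ) + i sin(nθ))
= 4^9(cos(9*135°) + i sin(9*135°))
= 262144(cos 135° + i sin 135°)
= -131072*sqrt(2) + 131072*sqrt(2)i


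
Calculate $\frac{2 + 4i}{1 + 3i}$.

Multiply numerator and denominator by conjugate (1 - 3i):
= (2 + 4i)(1 - 3i) / (1^2 + 3^2)
= (14 - 2i) / 10
Divide through by 2: (7 - i) / 5
= 7/5 - (1/5)i


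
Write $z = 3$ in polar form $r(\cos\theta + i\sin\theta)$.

r = |z| = sqrt(a^2 + b^2) = sqrt((3)^2 + (0)^2) = sqrt(9 + 0) = sqrt(9) = 3
b = 0 and a > 0, so z lies on the positive real axis: θ = 0°
z = 3(cos 0° + i sin 0°)


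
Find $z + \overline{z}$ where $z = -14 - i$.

z + conjugate(z) = (a + bi) + (a - bi) = 2a
= 2 * (-14) = -28


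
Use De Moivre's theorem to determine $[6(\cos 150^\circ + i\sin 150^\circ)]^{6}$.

By De Moivre: z^n = r^n(cos(nθ) + i sin(nθ))
= 6^6(cos(6*150°) + i sin(6*150°))
= 46656(cos 180° + i sin 180°)
= -46656


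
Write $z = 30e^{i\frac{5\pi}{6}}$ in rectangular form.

a = r cos θ = 30 * -sqrt(3)/2 = -15*sqrt(3)
b = r sin θ = 30 * 1/2 = 15
z = -15*sqrt(3) + 15i


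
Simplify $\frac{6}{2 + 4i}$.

Multiply numerator and denominator by conjugate (2 - 4i):
= (6)(2 - 4i) / (2^2 + 4^2)
= (12 - 24i) / 20
Divide through by 4: (3 - 6i) / 5
= 3/5 - (6/5)i


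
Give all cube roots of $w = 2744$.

|w| = 2744, arg(w) = 0°
Root modulus = 2744^(1/3) = 14
Root arguments: θ_k = (0° + 360°k)/3 for k = 0, 1, ..., 2
Roots: 14, -7 + 7*sqrt(3)i, -7 - 7*sqrt(3)i


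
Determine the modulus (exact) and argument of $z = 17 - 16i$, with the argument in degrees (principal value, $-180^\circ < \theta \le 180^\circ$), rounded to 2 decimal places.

|z| = sqrt(17^2 + (-16)^2) = sqrt(545)
arg(z) = arctan(b/a) = arctan(-16/17) (quadrant-adjusted) = -43.26°


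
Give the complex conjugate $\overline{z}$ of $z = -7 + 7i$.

If z = a + bi, then conjugate(z) = a - bi
conjugate(-7 + 7i) = -7 - 7i


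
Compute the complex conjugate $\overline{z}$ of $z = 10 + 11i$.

If z = a + bi, then conjugate(z) = a - bi
conjugate(10 + 11i) = 10 - 11i


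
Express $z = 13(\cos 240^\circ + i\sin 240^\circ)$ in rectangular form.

a = r cos θ = 13 * -1/2 = -13/2
b = r sin θ = 13 * -sqrt(3)/2 = -13*sqrt(3)/2
z = -13/2 - (13*sqrt(3)/2)i


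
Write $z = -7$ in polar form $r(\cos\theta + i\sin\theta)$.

r = |z| = sqrt(a^2 + b^2) = sqrt((-7)^2 + (0)^2) = sqrt(49 + 0) = sqrt(49) = 7
b = 0 and a < 0, so z lies on the negative real axis: θ = 180°
z = 7(cos 180° + i sin 180°)


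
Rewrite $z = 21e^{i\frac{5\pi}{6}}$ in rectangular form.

a = r cos θ = 21 * -sqrt(3)/2 = -21*sqrt(3)/2
b = r sin θ = 21 * 1/2 = 21/2
z = -21*sqrt(3)/2 + (21/2)i


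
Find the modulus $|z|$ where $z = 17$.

|z| = sqrt(a^2 + b^2) = sqrt(17^2 + 0^2) = sqrt(289) = 17


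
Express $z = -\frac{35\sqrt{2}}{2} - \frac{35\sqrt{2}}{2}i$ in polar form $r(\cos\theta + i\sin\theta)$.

r = |z| = sqrt(a^2 + b^2) = sqrt((-35*sqrt(2)/2)^2 + (-35*sqrt(2)/2)^2) = sqrt(1225/2 + 1225/2) = sqrt(1225) = 35
θ = arctan(b/a) = arctan(-24.7487/-24.7487) (quadrant-adjusted) = 225°
z = 35(cos 225° + i sin 225°)


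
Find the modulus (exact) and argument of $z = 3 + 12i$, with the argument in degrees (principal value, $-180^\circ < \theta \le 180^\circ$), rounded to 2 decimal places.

|z| = sqrt(3^2 + 12^2) = sqrt(153)
arg(z) = arctan(b/a) = arctan(12/3) (quadrant-adjusted) = 75.96°


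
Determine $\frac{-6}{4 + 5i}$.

Multiply numerator and denominator by conjugate (4 - 5i):
= (-6)(4 - 5i) / (4^2 + 5^2)
= (-24 + 30i) / 41
= -24/41 + (30/41)i


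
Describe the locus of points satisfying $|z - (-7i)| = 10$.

|z - z0| = r describes a circle centered at z0 with radius r
Here z0 = -7i and r = 10
Locus: Circle centered at (0, -7) with radius 10


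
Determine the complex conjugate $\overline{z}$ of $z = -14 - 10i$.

If z = a + bi, then conjugate(z) = a - bi
conjugate(-14 - 10i) = -14 + 10i


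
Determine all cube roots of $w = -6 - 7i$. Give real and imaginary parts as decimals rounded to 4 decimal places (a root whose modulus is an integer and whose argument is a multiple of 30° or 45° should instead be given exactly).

|w| = sqrt(85) ≈ 9.219544, arg(w) ≈ 229.398705°
Root modulus = sqrt(85)^(1/3) ≈ 2.096862
Root arguments: θ_k = (arg(w) + 360°k)/3 for k = 0, 1, ..., 2
Compute each root as (root modulus)(cos θ_k + i sin θ_k) using full-precision intermediates, then round to 4 decimal places.
Roots: 0.4907 + 2.0386i, -2.0109 - 0.5944i, 1.5202 - 1.4443i


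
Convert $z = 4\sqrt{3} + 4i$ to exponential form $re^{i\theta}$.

r = |z| = sqrt((4*sqrt(3))^2 + (4)^2) = sqrt(48 + 16) = sqrt(64) = 8
θ = arctan(b/a) = arctan(4/6.9282) (quadrant-adjusted) = 30° = π/6
z = 8e^(i*π/6)


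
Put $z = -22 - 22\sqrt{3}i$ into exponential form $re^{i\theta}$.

r = |z| = sqrt((-22)^2 + (-22*sqrt(3))^2) = sqrt(484 + 1452) = sqrt(1936) = 44
θ = arctan(b/a) = arctan(-38.1051/-22) (quadrant-adjusted) = 240° = 4π/3
z = 44e^(i*4π/3)


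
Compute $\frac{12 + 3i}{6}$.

Divisor is real, so divide each part by 6:
= 2 + (1/2)i


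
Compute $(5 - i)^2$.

(a + bi)^2 = a^2 - b^2 + 2abi
= 5^2 - (-1)^2 + 2*5*(-1)i
= 24 - 10i


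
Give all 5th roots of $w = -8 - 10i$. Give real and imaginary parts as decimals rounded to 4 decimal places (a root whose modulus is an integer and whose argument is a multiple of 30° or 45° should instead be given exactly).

|w| = sqrt(164) ≈ 12.806248, arg(w) ≈ 231.340192°
Root modulus = sqrt(164)^(1/5) ≈ 1.665269
Root arguments: θ_k = (arg(w) + 360°k)/5 for k = 0, 1, ..., 4
Compute each root as (root modulus)(cos θ_k + i sin θ_k) using full-precision intermediates, then round to 4 decimal places.
Roots: 1.1512 + 1.2033i, -0.7887 + 1.4667i, -1.6386 - 0.2968i, -0.2240 - 1.6501i, 1.5001 - 0.7230i


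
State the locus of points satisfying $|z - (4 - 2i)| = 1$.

|z - z0| = r describes a circle centered at z0 with radius r
Here z0 = 4 - 2i and r = 1
Locus: Circle centered at (4, -2) with radius 1


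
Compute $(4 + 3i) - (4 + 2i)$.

(4 - 4) + (3 - 2)i = i


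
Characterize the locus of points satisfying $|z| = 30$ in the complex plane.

|z| = 30 means sqrt(x^2 + y^2) = 30
This is a circle of radius 30 centered at the origin


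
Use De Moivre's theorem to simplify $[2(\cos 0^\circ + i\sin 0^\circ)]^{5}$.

By De Moivre: z^n = r^n(cos(nθ) + i sin(nθ))
= 2^5(cos(5*0°) + i sin(5*0°))
= 32(cos 0° + i sin 0°)
= 32


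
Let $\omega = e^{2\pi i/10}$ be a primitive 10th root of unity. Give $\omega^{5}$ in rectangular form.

ω^5 = e^(2πi·5/10) = e^(i·1π)
= cos(1π) + i sin(1π)
= -1


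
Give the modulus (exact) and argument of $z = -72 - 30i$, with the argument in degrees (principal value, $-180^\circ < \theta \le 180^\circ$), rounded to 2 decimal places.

|z| = sqrt((-72)^2 + (-30)^2) = 78
arg(z) = arctan(b/a) = arctan(-30/-72) (quadrant-adjusted) = -157.38°


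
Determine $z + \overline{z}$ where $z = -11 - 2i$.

z + conjugate(z) = (a + bi) + (a - bi) = 2a
= 2 * (-11) = -22


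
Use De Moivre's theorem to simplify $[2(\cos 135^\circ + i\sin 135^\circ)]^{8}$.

By De Moivre: z^n = r^n(cos(nθ) + i sin(nθ))
= 2^8(cos(8*135°) + i sin(8*135°))
= 256(cos 0° + i sin 0°)
= 256


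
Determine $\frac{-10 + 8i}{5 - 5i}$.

Multiply numerator and denominator by conjugate (5 + 5i):
= (-10 + 8i)(5 + 5i) / (5^2 + (-5)^2)
= (-90 - 10i) / 50
Divide through by 10: (-9 - i) / 5
= -9/5 - (1/5)i


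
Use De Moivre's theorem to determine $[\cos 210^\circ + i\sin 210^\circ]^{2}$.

By De Moivre: z^n = r^n(cos(nθ) + i sin(nθ))
= 1^2(cos(2*210°) + i sin(2*210°))
= 1(cos 60° + i sin 60°)
= 1/2 + (sqrt(3)/2)i


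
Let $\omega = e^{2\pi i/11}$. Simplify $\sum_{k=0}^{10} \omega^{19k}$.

Let ζ = ω^19 = e^(2πi·19/11). Since 11 ∤ 19, ζ ≠ 1.
Sum = Σ_{k=0}^{10} ζ^k = (ζ^11 - 1)/(ζ - 1) = (ω^{19·11} - 1)/(ζ - 1) = (1 - 1)/(ζ - 1) = 0


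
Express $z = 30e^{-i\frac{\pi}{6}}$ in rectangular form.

a = r cos θ = 30 * sqrt(3)/2 = 15*sqrt(3)
b = r sin θ = 30 * -1/2 = -15
z = 15*sqrt(3) - 15i


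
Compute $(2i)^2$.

(a + bi)^2 = a^2 - b^2 + 2abi
= 0^2 - 2^2 + 2*0*2i
= -4


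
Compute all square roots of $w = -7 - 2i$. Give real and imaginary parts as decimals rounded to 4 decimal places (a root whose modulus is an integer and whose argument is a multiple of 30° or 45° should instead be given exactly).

|w| = sqrt(53) ≈ 7.280110, arg(w) ≈ 195.945396°
Root modulus = sqrt(53)^(1/2) ≈ 2.698168
Root arguments: θ_k = (arg(w) + 360°k)/2 for k = 0, 1, ..., 1
Compute each root as (root modulus)(cos θ_k + i sin θ_k) using full-precision intermediates, then round to 4 decimal places.
Roots: -0.3742 + 2.6721i, 0.3742 - 2.6721i


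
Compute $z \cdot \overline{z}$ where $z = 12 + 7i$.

z * conjugate(z) = |z|^2 = a^2 + b^2
= 12^2 + 7^2 = 193


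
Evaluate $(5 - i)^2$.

(a + bi)^2 = a^2 - b^2 + 2abi
= 5^2 - (-1)^2 + 2*5*(-1)i
= 24 - 10i


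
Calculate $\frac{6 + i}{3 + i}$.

Multiply numerator and denominator by conjugate (3 - i):
= (6 + i)(3 - i) / (3^2 + 1^2)
= (19 - 3i) / 10
= 19/10 - (3/10)i


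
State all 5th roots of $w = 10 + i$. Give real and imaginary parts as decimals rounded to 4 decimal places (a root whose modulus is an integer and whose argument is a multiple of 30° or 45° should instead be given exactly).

|w| = sqrt(101) ≈ 10.049876, arg(w) ≈ 5.710593°
Root modulus = sqrt(101)^(1/5) ≈ 1.586471
Root arguments: θ_k = (arg(w) + 360°k)/5 for k = 0, 1, ..., 4
Compute each root as (root modulus)(cos θ_k + i sin θ_k) using full-precision intermediates, then round to 4 decimal places.
Roots: 1.5862 + 0.0316i, 0.4601 + 1.5183i, -1.3018 + 0.9067i, -1.2646 - 0.9579i, 0.5202 - 1.4988i


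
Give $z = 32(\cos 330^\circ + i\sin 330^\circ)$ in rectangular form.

a = r cos θ = 32 * sqrt(3)/2 = 16*sqrt(3)
b = r sin θ = 32 * -1/2 = -16
z = 16*sqrt(3) - 16i


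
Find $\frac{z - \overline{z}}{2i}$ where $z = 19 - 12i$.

z - conjugate(z) = 2bi
(z - conjugate(z))/(2i) = 2bi/(2i) = b = -12


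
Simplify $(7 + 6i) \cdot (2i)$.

(a1*a2 - b1*b2) + (a1*b2 + b1*a2)i
= (0 - 12) + (14 + 0)i
= -12 + 14i


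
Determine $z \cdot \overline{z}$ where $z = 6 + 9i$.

z * conjugate(z) = |z|^2 = a^2 + b^2
= 6^2 + 9^2 = 117


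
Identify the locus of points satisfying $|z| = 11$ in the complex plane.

|z| = 11 means sqrt(x^2 + y^2) = 11
This is a circle of radius 11 centered at the origin


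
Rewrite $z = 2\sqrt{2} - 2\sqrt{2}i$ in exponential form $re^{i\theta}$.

r = |z| = sqrt((2*sqrt(2))^2 + (-2*sqrt(2))^2) = sqrt(8 + 8) = sqrt(16) = 4
θ = arctan(b/a) = arctan(-2.8284/2.8284) (quadrant-adjusted) = -45° = -π/4
z = 4e^(-i*π/4)


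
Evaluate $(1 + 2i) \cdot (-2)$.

(a1*a2 - b1*b2) + (a1*b2 + b1*a2)i
= (-2 - 0) + (0 + (-4))i
= -2 - 4i


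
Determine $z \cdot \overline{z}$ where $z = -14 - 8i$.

z * conjugate(z) = |z|^2 = a^2 + b^2
= (-14)^2 + (-8)^2 = 260


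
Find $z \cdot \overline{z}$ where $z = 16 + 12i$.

z * conjugate(z) = |z|^2 = a^2 + b^2
= 16^2 + 12^2 = 400


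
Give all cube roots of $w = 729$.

|w| = 729, arg(w) = 0°
Root modulus = 729^(1/3) = 9
Root arguments: θ_k = (0° + 360°k)/3 for k = 0, 1, ..., 2
Roots: 9, -9/2 + (9*sqrt(3)/2)i, -9/2 - (9*sqrt(3)/2)i


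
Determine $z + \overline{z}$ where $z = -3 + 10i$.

z + conjugate(z) = (a + bi) + (a - bi) = 2a
= 2 * (-3) = -6


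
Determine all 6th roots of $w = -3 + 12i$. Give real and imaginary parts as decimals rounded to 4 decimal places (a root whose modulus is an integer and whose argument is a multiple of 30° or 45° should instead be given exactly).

|w| = sqrt(153) ≈ 12.369317, arg(w) ≈ 104.036243°
Root modulus = sqrt(153)^(1/6) ≈ 1.520749
Root arguments: θ_k = (arg(w) + 360°k)/6 for k = 0, 1, ..., 5
Compute each root as (root modulus)(cos θ_k + i sin θ_k) using full-precision intermediates, then round to 4 decimal places.
Roots: 1.4516 + 0.4532i, 0.3333 + 1.4838i, -1.1183 + 1.0305i, -1.4516 - 0.4532i, -0.3333 - 1.4838i, 1.1183 - 1.0305i


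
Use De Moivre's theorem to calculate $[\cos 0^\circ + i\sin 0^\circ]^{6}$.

By De Moivre: z^n = r^n(cos(nθ) + i sin(nθ))
= 1^6(cos(6*0°) + i sin(6*0°))
= 1(cos 0° + i sin 0°)
= 1


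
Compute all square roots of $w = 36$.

|w| = 36, arg(w) = 0°
Root modulus = 36^(1/2) = 6
Root arguments: θ_k = (0° + 360°k)/2 for k = 0, 1, ..., 1
Roots: 6, -6


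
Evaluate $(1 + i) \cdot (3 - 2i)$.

(a1*a2 - b1*b2) + (a1*b2 + b1*a2)i
= (3 - (-2)) + (-2 + 3)i
= 5 + i


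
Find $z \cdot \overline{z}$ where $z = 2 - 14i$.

z * conjugate(z) = |z|^2 = a^2 + b^2
= 2^2 + (-14)^2 = 200


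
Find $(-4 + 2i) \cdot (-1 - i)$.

(a1*a2 - b1*b2) + (a1*b2 + b1*a2)i
= (4 - (-2)) + (4 + (-2))i
= 6 + 2i


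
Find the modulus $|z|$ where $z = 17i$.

|z| = sqrt(a^2 + b^2) = sqrt(0^2 + 17^2) = sqrt(289) = 17


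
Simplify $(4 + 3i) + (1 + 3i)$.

(4 + 1) + (3 + 3)i = 5 + 6i


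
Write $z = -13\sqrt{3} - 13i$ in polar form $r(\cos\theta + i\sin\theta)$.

r = |z| = sqrt(a^2 + b^2) = sqrt((-13*sqrt(3))^2 + (-13)^2) = sqrt(507 + 169) = sqrt(676) = 26
θ = arctan(b/a) = arctan(-13/-22.5167) (quadrant-adjusted) = 210°
z = 26(cos 210° + i sin 210°)


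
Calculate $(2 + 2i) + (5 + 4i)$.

(2 + 5) + (2 + 4)i = 7 + 6i


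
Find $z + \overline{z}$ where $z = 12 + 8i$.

z + conjugate(z) = (a + bi) + (a - bi) = 2a
= 2 * 12 = 24


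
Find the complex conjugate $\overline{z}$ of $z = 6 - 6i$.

If z = a + bi, then conjugate(z) = a - bi
conjugate(6 - 6i) = 6 + 6i


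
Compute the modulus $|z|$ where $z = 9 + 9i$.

|z| = sqrt(a^2 + b^2) = sqrt(9^2 + 9^2) = sqrt(162) = sqrt(162)


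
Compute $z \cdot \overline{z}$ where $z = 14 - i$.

z * conjugate(z) = |z|^2 = a^2 + b^2
= 14^2 + (-1)^2 = 197


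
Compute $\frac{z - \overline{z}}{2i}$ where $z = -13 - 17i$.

z - conjugate(z) = 2bi
(z - conjugate(z))/(2i) = 2bi/(2i) = b = -17


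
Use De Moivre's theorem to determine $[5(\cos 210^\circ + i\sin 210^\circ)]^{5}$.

By De Moivre: z^n = r^n(cos(nθ) + i sin(nθ))
= 5^5(cos(5*210°) + i sin(5*210°))
= 3125(cos 330° + i sin 330°)
= 3125*sqrt(3)/2 - (3125/2)i


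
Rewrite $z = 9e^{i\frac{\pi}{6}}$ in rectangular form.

a = r cos θ = 9 * sqrt(3)/2 = 9*sqrt(3)/2
b = r sin θ = 9 * 1/2 = 9/2
z = 9*sqrt(3)/2 + (9/2)i


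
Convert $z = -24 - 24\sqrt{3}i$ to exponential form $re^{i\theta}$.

r = |z| = sqrt((-24)^2 + (-24*sqrt(3))^2) = sqrt(576 + 1728) = sqrt(2304) = 48
θ = arctan(b/a) = arctan(-41.5692/-24) (quadrant-adjusted) = 240° = 4π/3
z = 48e^(i*4π/3)


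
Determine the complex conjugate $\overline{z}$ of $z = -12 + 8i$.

If z = a + bi, then conjugate(z) = a - bi
conjugate(-12 + 8i) = -12 - 8i


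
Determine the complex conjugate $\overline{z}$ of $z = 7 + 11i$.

If z = a + bi, then conjugate(z) = a - bi
conjugate(7 + 11i) = 7 - 11i


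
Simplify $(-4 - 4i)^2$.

(a + bi)^2 = a^2 - b^2 + 2abi
= (-4)^2 - (-4)^2 + 2*(-4)*(-4)i
= 32i


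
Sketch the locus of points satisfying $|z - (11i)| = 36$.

|z - z0| = r describes a circle centered at z0 with radius r
Here z0 = 11i and r = 36
Locus: Circle centered at (0, 11) with radius 36


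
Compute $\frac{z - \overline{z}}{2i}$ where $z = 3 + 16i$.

z - conjugate(z) = 2bi
(z - conjugate(z))/(2i) = 2bi/(2i) = b = 16


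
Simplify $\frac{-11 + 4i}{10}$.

Divisor is real, so divide each part by 10:
= -11/10 + (2/5)i


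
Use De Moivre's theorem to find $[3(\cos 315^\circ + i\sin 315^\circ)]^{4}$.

By De Moivre: z^n = r^n(cos(nθ) + i sin(nθ))
= 3^4(cos(4*315°) + i sin(4*315°))
= 81(cos 180° + i sin 180°)
= -81


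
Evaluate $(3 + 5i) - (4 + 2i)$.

(3 - 4) + (5 - 2)i = -1 + 3i


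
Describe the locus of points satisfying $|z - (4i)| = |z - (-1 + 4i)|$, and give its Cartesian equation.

|z - z1| = |z - z2| means z is equidistant from z1 and z2,
i.e. the perpendicular bisector of the segment from (0, 4) to (-1, 4) (midpoint (-1/2, 4)).
With z = x + yi, square both sides:
(x - 0)^2 + (y - 4)^2 = (x - (-1))^2 + (y - 4)^2
The x^2 and y^2 terms cancel: -2x + 0y = 17 - 16 = 1
Simplify: x = -1/2
Locus: Perpendicular bisector of the segment from (0, 4) to (-1, 4): the line x = -1/2


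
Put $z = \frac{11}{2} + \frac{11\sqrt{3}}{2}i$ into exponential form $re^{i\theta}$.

r = |z| = sqrt((11/2)^2 + (11*sqrt(3)/2)^2) = sqrt(121/4 + 363/4) = sqrt(121) = 11
θ = arctan(b/a) = arctan(9.5263/5.5) (quadrant-adjusted) = 60° = π/3
z = 11e^(i*π/3)


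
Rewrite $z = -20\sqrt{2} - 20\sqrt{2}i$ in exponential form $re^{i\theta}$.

r = |z| = sqrt((-20*sqrt(2))^2 + (-20*sqrt(2))^2) = sqrt(800 + 800) = sqrt(1600) = 40
θ = arctan(b/a) = arctan(-28.2843/-28.2843) (quadrant-adjusted) = 225° = 5π/4
z = 40e^(i*5π/4)


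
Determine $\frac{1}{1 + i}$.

Multiply numerator and denominator by conjugate (1 - i):
= (1)(1 - i) / (1^2 + 1^2)
= (1 - i) / 2
= 1/2 - (1/2)i


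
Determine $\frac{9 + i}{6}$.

Divisor is real, so divide each part by 6:
= 3/2 + (1/6)i


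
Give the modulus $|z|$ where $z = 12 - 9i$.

|z| = sqrt(a^2 + b^2) = sqrt(12^2 + (-9)^2) = sqrt(225) = 15


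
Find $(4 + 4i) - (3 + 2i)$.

(4 - 3) + (4 - 2)i = 1 + 2i


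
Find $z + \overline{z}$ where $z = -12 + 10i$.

z + conjugate(z) = (a + bi) + (a - bi) = 2a
= 2 * (-12) = -24


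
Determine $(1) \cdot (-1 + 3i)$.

(a1*a2 - b1*b2) + (a1*b2 + b1*a2)i
= (-1 - 0) + (3 + 0)i
= -1 + 3i


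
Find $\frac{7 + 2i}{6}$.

Divisor is real, so divide each part by 6:
= 7/6 + (1/3)i


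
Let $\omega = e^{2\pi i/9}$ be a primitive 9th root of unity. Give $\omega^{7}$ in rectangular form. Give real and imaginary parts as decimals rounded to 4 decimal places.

ω^7 = e^(2πi·7/9) = e^(i·14π/9)
= cos(14π/9) + i sin(14π/9)
= 0.1736 - 0.9848i


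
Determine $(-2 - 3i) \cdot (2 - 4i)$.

(a1*a2 - b1*b2) + (a1*b2 + b1*a2)i
= (-4 - 12) + (8 + (-6))i
= -16 + 2i


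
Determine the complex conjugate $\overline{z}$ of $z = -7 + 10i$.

If z = a + bi, then conjugate(z) = a - bi
conjugate(-7 + 10i) = -7 - 10i


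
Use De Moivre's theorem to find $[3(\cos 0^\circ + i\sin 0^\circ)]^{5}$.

By De Moivre: z^n = r^n(cos(nθ) + i sin(nθ))
= 3^5(cos(5*0°) + i sin(5*0°))
= 243(cos 0° + i sin 0°)
= 243


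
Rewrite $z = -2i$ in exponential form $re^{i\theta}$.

r = |z| = sqrt((0)^2 + (-2)^2) = sqrt(0 + 4) = sqrt(4) = 2
a = 0 and b < 0, so z lies on the negative imaginary axis: θ = -90° = -π/2
z = 2e^(-i*π/2)


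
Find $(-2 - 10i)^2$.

(a + bi)^2 = a^2 - b^2 + 2abi
= (-2)^2 - (-10)^2 + 2*(-2)*(-10)i
= -96 + 40i


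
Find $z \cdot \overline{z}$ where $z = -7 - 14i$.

z * conjugate(z) = |z|^2 = a^2 + b^2
= (-7)^2 + (-14)^2 = 245


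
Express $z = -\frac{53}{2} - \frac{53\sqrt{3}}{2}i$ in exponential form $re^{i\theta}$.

r = |z| = sqrt((-53/2)^2 + (-53*sqrt(3)/2)^2) = sqrt(2809/4 + 8427/4) = sqrt(2809) = 53
θ = arctan(b/a) = arctan(-45.8993/-26.5) (quadrant-adjusted) = -120° = -2π/3
z = 53e^(-i*2π/3)


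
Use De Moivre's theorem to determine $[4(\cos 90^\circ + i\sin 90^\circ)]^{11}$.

By De Moivre: z^n = r^n(cos(nθ) + i sin(nθ))
= 4^11(cos(11*90°) + i sin(11*90°))
= 4194304(cos 270° + i sin 270°)
= -4194304i


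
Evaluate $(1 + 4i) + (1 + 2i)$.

(1 + 1) + (4 + 2)i = 2 + 6i


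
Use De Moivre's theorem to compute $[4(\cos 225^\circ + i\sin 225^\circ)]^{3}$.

By De Moivre: z^n = r^n(cos(nθ) + i sin(nθ))
= 4^3(cos(3*225°) + i sin(3*225°))
= 64(cos 315° + i sin 315°)
= 32*sqrt(2) - 32*sqrt(2)i


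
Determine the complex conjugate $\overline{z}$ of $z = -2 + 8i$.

If z = a + bi, then conjugate(z) = a - bi
conjugate(-2 + 8i) = -2 - 8i


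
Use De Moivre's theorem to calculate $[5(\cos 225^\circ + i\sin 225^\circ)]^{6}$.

By De Moivre: z^n = r^n(cos(nθ) + i sin(nθ))
= 5^6(cos(6*225°) + i sin(6*225°))
= 15625(cos 270° + i sin 270°)
= -15625i


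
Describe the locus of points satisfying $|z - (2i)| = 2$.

|z - z0| = r describes a circle centered at z0 with radius r
Here z0 = 2i and r = 2
Locus: Circle centered at (0, 2) with radius 2


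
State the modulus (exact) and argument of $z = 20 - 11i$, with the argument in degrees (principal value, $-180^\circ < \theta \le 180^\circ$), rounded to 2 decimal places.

|z| = sqrt(20^2 + (-11)^2) = sqrt(521)
arg(z) = arctan(b/a) = arctan(-11/20) (quadrant-adjusted) = -28.81°


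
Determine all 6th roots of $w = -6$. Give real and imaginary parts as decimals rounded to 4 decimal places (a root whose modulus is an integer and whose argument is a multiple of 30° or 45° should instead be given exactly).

|w| = 6, arg(w) = 180°
Root modulus = 6^(1/6) ≈ 1.348006
Root arguments: θ_k = (180° + 360°k)/6 for k = 0, 1, ..., 5
Compute each root as (root modulus)(cos θ_k + i sin θ_k) using full-precision intermediates, then round to 4 decimal places.
Roots: 1.1674 + 0.6740i, 1.3480i, -1.1674 + 0.6740i, -1.1674 - 0.6740i, -1.3480i, 1.1674 - 0.6740i


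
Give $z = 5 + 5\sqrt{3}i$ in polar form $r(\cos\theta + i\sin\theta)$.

r = |z| = sqrt(a^2 + b^2) = sqrt((5)^2 + (5*sqrt(3))^2) = sqrt(25 + 75) = sqrt(100) = 10
θ = arctan(b/a) = arctan(8.6603/5) (quadrant-adjusted) = 60°
z = 10(cos 60° + i sin 60°)


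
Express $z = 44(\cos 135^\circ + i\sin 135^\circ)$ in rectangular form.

a = r cos θ = 44 * -sqrt(2)/2 = -22*sqrt(2)
b = r sin θ = 44 * sqrt(2)/2 = 22*sqrt(2)
z = -22*sqrt(2) + 22*sqrt(2)i


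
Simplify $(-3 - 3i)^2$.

(a + bi)^2 = a^2 - b^2 + 2abi
= (-3)^2 - (-3)^2 + 2*(-3)*(-3)i
= 18i


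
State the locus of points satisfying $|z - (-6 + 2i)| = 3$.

|z - z0| = r describes a circle centered at z0 with radius r
Here z0 = -6 + 2i and r = 3
Locus: Circle centered at (-6, 2) with radius 3


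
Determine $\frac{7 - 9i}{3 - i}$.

Multiply numerator and denominator by conjugate (3 + i):
= (7 - 9i)(3 + i) / (3^2 + (-1)^2)
= (30 - 20i) / 10
= 3 - 2i


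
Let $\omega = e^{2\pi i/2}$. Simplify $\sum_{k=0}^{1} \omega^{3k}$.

Let ζ = ω^3 = e^(2πi·3/2). Since 2 ∤ 3, ζ ≠ 1.
Sum = Σ_{k=0}^{1} ζ^k = (ζ^2 - 1)/(ζ - 1) = (ω^{3·2} - 1)/(ζ - 1) = (1 - 1)/(ζ - 1) = 0


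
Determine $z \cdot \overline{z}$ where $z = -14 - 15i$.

z * conjugate(z) = |z|^2 = a^2 + b^2
= (-14)^2 + (-15)^2 = 421


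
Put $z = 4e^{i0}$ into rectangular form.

a = r cos θ = 4 * 1 = 4
b = r sin θ = 4 * 0 = 0
z = 4


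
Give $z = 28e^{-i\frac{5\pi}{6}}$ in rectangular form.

a = r cos θ = 28 * -sqrt(3)/2 = -14*sqrt(3)
b = r sin θ = 28 * -1/2 = -14
z = -14*sqrt(3) - 14i


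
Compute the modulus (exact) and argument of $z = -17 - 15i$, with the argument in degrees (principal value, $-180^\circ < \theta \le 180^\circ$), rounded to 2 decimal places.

|z| = sqrt((-17)^2 + (-15)^2) = sqrt(514)
arg(z) = arctan(b/a) = arctan(-15/-17) (quadrant-adjusted) = -138.58°


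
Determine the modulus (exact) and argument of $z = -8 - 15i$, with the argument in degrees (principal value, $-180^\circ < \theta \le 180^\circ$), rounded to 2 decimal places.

|z| = sqrt((-8)^2 + (-15)^2) = 17
arg(z) = arctan(b/a) = arctan(-15/-8) (quadrant-adjusted) = -118.07°


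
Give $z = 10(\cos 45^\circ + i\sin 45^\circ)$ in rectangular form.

a = r cos θ = 10 * sqrt(2)/2 = 5*sqrt(2)
b = r sin θ = 10 * sqrt(2)/2 = 5*sqrt(2)
z = 5*sqrt(2) + 5*sqrt(2)i


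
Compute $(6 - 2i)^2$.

(a + bi)^2 = a^2 - b^2 + 2abi
= 6^2 - (-2)^2 + 2*6*(-2)i
= 32 - 24i


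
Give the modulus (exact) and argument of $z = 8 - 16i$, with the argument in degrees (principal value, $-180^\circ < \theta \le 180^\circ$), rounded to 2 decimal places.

|z| = sqrt(8^2 + (-16)^2) = sqrt(320)
arg(z) = arctan(b/a) = arctan(-16/8) (quadrant-adjusted) = -63.43°


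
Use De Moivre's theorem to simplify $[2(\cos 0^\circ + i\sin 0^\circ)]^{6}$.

By De Moivre: z^n = r^n(cos(nθ) + i sin(nθ))
= 2^6(cos(6*0°) + i sin(6*0°))
= 64(cos 0° + i sin 0°)
= 64


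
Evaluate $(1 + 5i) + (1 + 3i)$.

(1 + 1) + (5 + 3)i = 2 + 8i


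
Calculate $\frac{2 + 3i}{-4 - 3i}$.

Multiply numerator and denominator by conjugate (-4 + 3i):
= (2 + 3i)(-4 + 3i) / ((-4)^2 + (-3)^2)
= (-17 - 6i) / 25
= -17/25 - (6/25)i


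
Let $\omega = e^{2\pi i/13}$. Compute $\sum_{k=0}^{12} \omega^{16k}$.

Let ζ = ω^16 = e^(2πi·16/13). Since 13 ∤ 16, ζ ≠ 1.
Sum = Σ_{k=0}^{12} ζ^k = (ζ^13 - 1)/(ζ - 1) = (ω^{16·13} - 1)/(ζ - 1) = (1 - 1)/(ζ - 1) = 0


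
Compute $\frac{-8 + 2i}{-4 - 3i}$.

Multiply numerator and denominator by conjugate (-4 + 3i):
= (-8 + 2i)(-4 + 3i) / ((-4)^2 + (-3)^2)
= (26 - 32i) / 25
= 26/25 - (32/25)i


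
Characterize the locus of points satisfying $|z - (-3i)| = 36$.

|z - z0| = r describes a circle centered at z0 with radius r
Here z0 = -3i and r = 36
Locus: Circle centered at (0, -3) with radius 36


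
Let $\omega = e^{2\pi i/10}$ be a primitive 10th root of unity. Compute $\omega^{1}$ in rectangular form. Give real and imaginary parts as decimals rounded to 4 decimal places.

ω^1 = e^(2πi·1/10) = e^(i·1π/5)
= cos(1π/5) + i sin(1π/5)
= 0.8090 + 0.5878i


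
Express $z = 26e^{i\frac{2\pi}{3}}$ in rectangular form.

a = r cos θ = 26 * -1/2 = -13
b = r sin θ = 26 * sqrt(3)/2 = 13*sqrt(3)
z = -13 + 13*sqrt(3)i


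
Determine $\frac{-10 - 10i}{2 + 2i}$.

Multiply numerator and denominator by conjugate (2 - 2i):
= (-10 - 10i)(2 - 2i) / (2^2 + 2^2)
= (-40) / 8
= -5


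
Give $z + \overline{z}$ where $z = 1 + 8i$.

z + conjugate(z) = (a + bi) + (a - bi) = 2a
= 2 * 1 = 2


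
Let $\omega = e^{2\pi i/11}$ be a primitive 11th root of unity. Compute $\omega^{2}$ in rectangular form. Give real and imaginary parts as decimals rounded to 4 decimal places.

ω^2 = e^(2πi·2/11) = e^(i·4π/11)
= cos(4π/11) + i sin(4π/11)
= 0.4154 + 0.9096i


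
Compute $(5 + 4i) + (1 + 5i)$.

(5 + 1) + (4 + 5)i = 6 + 9i


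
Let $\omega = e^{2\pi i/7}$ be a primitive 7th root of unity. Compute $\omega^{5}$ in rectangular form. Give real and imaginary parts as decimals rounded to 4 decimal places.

ω^5 = e^(2πi·5/7) = e^(i·10π/7)
= cos(10π/7) + i sin(10π/7)
= -0.2225 - 0.9749i


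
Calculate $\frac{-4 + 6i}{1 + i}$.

Multiply numerator and denominator by conjugate (1 - i):
= (-4 + 6i)(1 - i) / (1^2 + 1^2)
= (2 + 10i) / 2
= 1 + 5i


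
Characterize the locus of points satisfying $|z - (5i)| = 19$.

|z - z0| = r describes a circle centered at z0 with radius r
Here z0 = 5i and r = 19
Locus: Circle centered at (0, 5) with radius 19


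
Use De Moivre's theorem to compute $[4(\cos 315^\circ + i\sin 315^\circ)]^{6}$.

By De Moivre: z^n = r^n(cos(nθ) + i sin(nθ))
= 4^6(cos(6*315°) + i sin(6*315°))
= 4096(cos 90° + i sin 90°)
= 4096i


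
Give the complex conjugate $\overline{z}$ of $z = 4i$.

If z = a + bi, then conjugate(z) = a - bi
conjugate(4i) = -4i


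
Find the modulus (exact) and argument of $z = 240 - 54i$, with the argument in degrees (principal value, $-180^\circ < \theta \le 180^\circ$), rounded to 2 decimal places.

|z| = sqrt(240^2 + (-54)^2) = 246
arg(z) = arctan(b/a) = arctan(-54/240) (quadrant-adjusted) = -12.68°


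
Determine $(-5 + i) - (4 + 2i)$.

(-5 - 4) + (1 - 2)i = -9 - i


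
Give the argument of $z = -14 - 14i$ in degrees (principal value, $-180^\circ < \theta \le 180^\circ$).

θ = arctan(b/a) = arctan(-14/-14) (quadrant-adjusted) = -135°


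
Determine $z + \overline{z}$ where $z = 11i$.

z + conjugate(z) = (a + bi) + (a - bi) = 2a
= 2 * 0 = 0


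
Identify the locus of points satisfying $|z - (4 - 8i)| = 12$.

|z - z0| = r describes a circle centered at z0 with radius r
Here z0 = 4 - 8i and r = 12
Locus: Circle centered at (4, -8) with radius 12


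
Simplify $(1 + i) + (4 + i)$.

(1 + 4) + (1 + 1)i = 5 + 2i


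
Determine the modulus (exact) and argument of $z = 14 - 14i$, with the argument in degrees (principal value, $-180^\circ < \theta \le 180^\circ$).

|z| = sqrt(14^2 + (-14)^2) = sqrt(392)
arg(z) = arctan(b/a) = arctan(-14/14) (quadrant-adjusted) = -45°


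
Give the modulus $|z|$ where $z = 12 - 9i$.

|z| = sqrt(a^2 + b^2) = sqrt(12^2 + (-9)^2) = sqrt(225) = 15


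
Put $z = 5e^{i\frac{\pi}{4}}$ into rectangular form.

a = r cos θ = 5 * sqrt(2)/2 = 5*sqrt(2)/2
b = r sin θ = 5 * sqrt(2)/2 = 5*sqrt(2)/2
z = 5*sqrt(2)/2 + (5*sqrt(2)/2)i


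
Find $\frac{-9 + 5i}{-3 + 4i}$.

Multiply numerator and denominator by conjugate (-3 - 4i):
= (-9 + 5i)(-3 - 4i) / ((-3)^2 + 4^2)
= (47 + 21i) / 25
= 47/25 + (21/25)i


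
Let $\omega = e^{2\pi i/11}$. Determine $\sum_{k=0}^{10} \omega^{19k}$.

Let ζ = ω^19 = e^(2πi·19/11). Since 11 ∤ 19, ζ ≠ 1.
Sum = Σ_{k=0}^{10} ζ^k = (ζ^11 - 1)/(ζ - 1) = (ω^{19·11} - 1)/(ζ - 1) = (1 - 1)/(ζ - 1) = 0


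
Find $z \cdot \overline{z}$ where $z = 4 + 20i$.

z * conjugate(z) = |z|^2 = a^2 + b^2
= 4^2 + 20^2 = 416


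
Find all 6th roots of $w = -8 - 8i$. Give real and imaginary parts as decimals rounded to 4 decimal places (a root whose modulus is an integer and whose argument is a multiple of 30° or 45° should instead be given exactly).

|w| = sqrt(128) ≈ 11.313708, arg(w) = 225°
Root modulus = sqrt(128)^(1/6) ≈ 1.498307
Root arguments: θ_k = (225° + 360°k)/6 for k = 0, 1, ..., 5
Compute each root as (root modulus)(cos θ_k + i sin θ_k) using full-precision intermediates, then round to 4 decimal places.
Roots: 1.1887 + 0.9121i, -0.1956 + 1.4855i, -1.3843 + 0.5734i, -1.1887 - 0.9121i, 0.1956 - 1.4855i, 1.3843 - 0.5734i
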